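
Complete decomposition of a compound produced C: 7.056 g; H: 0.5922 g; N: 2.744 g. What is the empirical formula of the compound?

n(C) = 7.056/12.01 = 0.5875, n(H) = 0.5922/1.008 = 0.5875, n(N) = 2.744/14.01 = 0.1959
Ratios (÷ 0.1959): C 3.000, H 3.000, N 1.000
≈ 3:3:1 → C3H3N

C3H3N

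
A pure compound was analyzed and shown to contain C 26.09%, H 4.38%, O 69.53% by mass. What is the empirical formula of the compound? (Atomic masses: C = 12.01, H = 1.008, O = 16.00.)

CH2O2

Assume 100 g: 26.09 g C, 4.38 g H, 69.53 g O.
n(C) = 26.09/12.01 = 2.172, n(H) = 4.38/1.008 = 4.345, n(O) = 69.53/16.00 = 4.346
Ratios (÷ 2.172): C 1.000, H 2.000, O 2.000
Ratio ≈ 1:2:2, so the empirical formula is CH2O2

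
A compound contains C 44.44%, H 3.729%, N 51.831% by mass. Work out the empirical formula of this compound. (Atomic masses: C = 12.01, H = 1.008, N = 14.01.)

Assume 100 g: 44.44 g C, 3.729 g H, 51.831 g N.
Moles — C: 44.44 / 12.01 = 3.7 mol; H: 3.729 / 1.008 = 3.699 mol; N: 51.831 / 14.01 = 3.7 mol
Smallest is H at 3.699 mol; normalising gives C 1.000, H 1.000, N 1.000
≈ 1:1:1 → CHN

CHN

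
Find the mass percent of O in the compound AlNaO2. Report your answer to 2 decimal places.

39.04%

Molar mass = 1(26.98) + 1(22.99) + 2(16.00) = 81.970 g/mol
Mass of O per mole = 2 × 16.00 = 32.000 g
% O = 32.000 / 81.970 × 100 = 39.04%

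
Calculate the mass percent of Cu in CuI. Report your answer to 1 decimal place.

Molar mass = 1(63.55) + 1(126.90) = 190.450 g/mol
Mass of Cu per mole = 1 × 63.55 = 63.550 g
% Cu = 63.550 / 190.450 × 100 = 33.4%

33.4%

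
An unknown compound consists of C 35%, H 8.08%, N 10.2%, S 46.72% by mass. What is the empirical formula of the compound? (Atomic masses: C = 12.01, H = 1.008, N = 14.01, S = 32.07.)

C4H11NS2

Assume 100 g: 35 g C, 8.08 g H, 10.2 g N, 46.72 g S.
Moles — C: 35 / 12.01 = 2.914 mol; H: 8.08 / 1.008 = 8.016 mol; N: 10.2 / 14.01 = 0.7281 mol; S: 46.72 / 32.07 = 1.457 mol
Divide by the smallest (0.7281 mol N): C 4.003, H 11.010, N 1.000, S 2.001
≈ 4:11:1:2 → C4H11NS2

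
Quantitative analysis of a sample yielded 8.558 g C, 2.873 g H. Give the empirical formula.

n(C) = 8.558/12.01 = 0.7126, n(H) = 2.873/1.008 = 2.85
Divide by the smallest (0.7126 mol C): C 1.000, H 4.000
≈ 1:4 → CH4

CH4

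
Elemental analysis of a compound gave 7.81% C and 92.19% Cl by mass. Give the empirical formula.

Assume 100 g: 7.81 g C, 92.19 g Cl.
C: 7.81 g ÷ 12.01 g/mol = 0.6503 mol
Cl: 92.19 g ÷ 35.45 g/mol = 2.601 mol
Divide by the smallest (0.6503 mol C): C 1.000, Cl 3.999
Ratio ≈ 1:4, so the empirical formula is CCl4

CCl4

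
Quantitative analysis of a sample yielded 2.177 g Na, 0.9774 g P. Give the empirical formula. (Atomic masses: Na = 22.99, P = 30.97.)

Na3P

n(Na) = 2.177/22.99 = 0.09469, n(P) = 0.9774/30.97 = 0.03156
Ratios (÷ 0.03156): Na 3.000, P 1.000
≈ 3:1 → Na3P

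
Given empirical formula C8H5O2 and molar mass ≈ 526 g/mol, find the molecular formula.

C32H20O8

Empirical-formula mass = 133.12 g/mol
n = 526 / 133.12 = 3.95 ≈ 4
Molecular formula = (C8H5O2)4 = C32H20O8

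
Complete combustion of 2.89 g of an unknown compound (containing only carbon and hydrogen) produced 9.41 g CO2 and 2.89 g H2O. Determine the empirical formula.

mol C = 9.41 / 44.01 = 0.2138; mass C = 0.2138 × 12.01 = 2.568 g
mol H = 2 × (2.89 / 18.02) = 0.3208; mass H = 0.3208 × 1.008 = 0.3233 g
Smallest is C at 0.2138 mol; normalising gives C 1.000, H 1.500
Scaling by 2: C 2.00, H 3.00 → C2H3

C2H3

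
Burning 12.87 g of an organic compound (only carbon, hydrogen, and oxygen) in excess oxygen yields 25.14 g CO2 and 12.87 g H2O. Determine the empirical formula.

C2H5O

mol C = 25.14 / 44.01 = 0.5712; mass C = 0.5712 × 12.01 = 6.861 g
mol H = 2 × (12.87 / 18.02) = 1.428; mass H = 1.428 × 1.008 = 1.440 g
mass O = 12.87 − (8.300) = 4.570 g → mol O = 0.2856
Ratios (÷ 0.2856): C 2.000, H 5.001, O 1.000
≈ 2:5:1 → C2H5O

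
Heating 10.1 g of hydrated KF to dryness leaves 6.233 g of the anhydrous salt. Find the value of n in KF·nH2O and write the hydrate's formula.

Mass of water lost = 10.1 − 6.233 = 3.867 g → 3.867 / 18.02 = 0.2146 mol H2O
Molar mass of KF = 58.10 g/mol → mol KF = 6.233 / 58.10 = 0.1073
n = 0.2146 / 0.1073 = 2.00 ≈ 2 → KF·2H2O

KF·2H2O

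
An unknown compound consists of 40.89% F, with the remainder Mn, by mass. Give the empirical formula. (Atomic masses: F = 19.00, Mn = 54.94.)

F2Mn

Assume 100 g: 40.89 g F, 59.11 g Mn.
n(F) = 40.89/19.00 = 2.152, n(Mn) = 59.11/54.94 = 1.076
Ratios (÷ 1.076): F 2.000, Mn 1.000
Ratio ≈ 2:1, so the empirical formula is F2Mn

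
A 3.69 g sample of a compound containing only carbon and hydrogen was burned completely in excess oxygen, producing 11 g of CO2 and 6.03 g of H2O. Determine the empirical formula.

mol C = 11 / 44.01 = 0.2499; mass C = 0.2499 × 12.01 = 3.002 g
mol H = 2 × (6.03 / 18.02) = 0.6693; mass H = 0.6693 × 1.008 = 0.6746 g
Smallest is C at 0.2499 mol; normalising gives C 1.000, H 2.678
×3: C 3.00, H 8.03 → C3H8

C3H8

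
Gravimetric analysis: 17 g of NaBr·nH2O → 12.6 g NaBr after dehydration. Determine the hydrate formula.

NaBr·2H2O

Mass of water lost = 17 − 12.6 = 4.4 g → 4.4 / 18.02 = 0.2442 mol H2O
Molar mass of NaBr = 102.89 g/mol → mol NaBr = 12.6 / 102.89 = 0.1225
n = 0.2442 / 0.1225 = 1.99 ≈ 2 → NaBr·2H2O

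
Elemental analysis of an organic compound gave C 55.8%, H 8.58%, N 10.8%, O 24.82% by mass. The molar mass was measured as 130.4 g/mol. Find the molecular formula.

Assume 100 g: 55.8 g C, 8.58 g H, 10.8 g N, 24.82 g O.
Moles — C: 55.8 / 12.01 = 4.646 mol; H: 8.58 / 1.008 = 8.512 mol; N: 10.8 / 14.01 = 0.7709 mol; O: 24.82 / 16.00 = 1.551 mol
Ratios (÷ 0.7709): C 6.027, H 11.042, N 1.000, O 2.012
→ C6H11NO2
Empirical-formula mass = 129.16 g/mol
n = 130.4 / 129.16 = 1.01 ≈ 1
Molecular formula = empirical formula = C6H11NO2

C6H11NO2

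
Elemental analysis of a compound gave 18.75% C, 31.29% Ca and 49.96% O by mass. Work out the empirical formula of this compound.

C2CaO4

Assume 100 g: 18.75 g C, 31.29 g Ca, 49.96 g O.
C: 18.75 g ÷ 12.01 g/mol = 1.561 mol
Ca: 31.29 g ÷ 40.08 g/mol = 0.7807 mol
O: 49.96 g ÷ 16.00 g/mol = 3.123 mol
Smallest is Ca at 0.7807 mol; normalising gives C 2.000, Ca 1.000, O 4.000
≈ 2:1:4 → C2CaO4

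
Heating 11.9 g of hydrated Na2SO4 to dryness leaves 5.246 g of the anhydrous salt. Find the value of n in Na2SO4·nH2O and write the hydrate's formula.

Na2SO4·10H2O

Mass of water lost = 11.9 − 5.246 = 6.654 g → 6.654 / 18.02 = 0.3693 mol H2O
Molar mass of Na2SO4 = 142.05 g/mol → mol Na2SO4 = 5.246 / 142.05 = 0.03693
n = 0.3693 / 0.03693 = 10.00 ≈ 10 → Na2SO4·10H2O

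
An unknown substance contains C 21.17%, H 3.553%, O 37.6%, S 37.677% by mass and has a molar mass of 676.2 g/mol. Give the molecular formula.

Assume 100 g: 21.17 g C, 3.553 g H, 37.6 g O, 37.677 g S.
n(C) = 21.17/12.01 = 1.763, n(H) = 3.553/1.008 = 3.525, n(O) = 37.6/16.00 = 2.35, n(S) = 37.677/32.07 = 1.175
Smallest is S at 1.175 mol; normalising gives C 1.500, H 3.000, O 2.000, S 1.000
Multiply by 2: C 3.00, H 6.00, O 4.00, S 2.00 → C3H6O4S2
Empirical-formula mass = 170.22 g/mol
n = 676.2 / 170.22 = 3.97 ≈ 4
Molecular formula = (C3H6O4S2)×4 = C12H24O16S8

C12H24O16S8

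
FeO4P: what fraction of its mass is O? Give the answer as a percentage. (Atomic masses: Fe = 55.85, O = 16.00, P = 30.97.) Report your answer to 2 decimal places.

Molar mass = 1(55.85) + 4(16.00) + 1(30.97) = 150.820 g/mol
Mass of O per mole = 4 × 16.00 = 64.000 g
% O = 64.000 / 150.820 × 100 = 42.43%

42.43%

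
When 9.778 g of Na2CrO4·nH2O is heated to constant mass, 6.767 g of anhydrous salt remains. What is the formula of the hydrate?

Na2CrO4·4H2O

Mass of water lost = 9.778 − 6.767 = 3.011 g → 3.011 / 18.02 = 0.1671 mol H2O
Molar mass of Na2CrO4 = 161.98 g/mol → mol Na2CrO4 = 6.767 / 161.98 = 0.04178
n = 0.1671 / 0.04178 = 4.00 ≈ 4 → Na2CrO4·4H2O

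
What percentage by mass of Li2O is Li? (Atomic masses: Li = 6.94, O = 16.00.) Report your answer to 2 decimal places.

Molar mass = 2(6.94) + 1(16.00) = 29.880 g/mol
Mass of Li per mole = 2 × 6.94 = 13.880 g
% Li = 13.880 / 29.880 × 100 = 46.45%

46.45%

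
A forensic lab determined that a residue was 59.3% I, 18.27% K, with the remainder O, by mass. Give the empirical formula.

Assume 100 g: 59.3 g I, 18.27 g K, 22.43 g O.
I: 59.3 g ÷ 126.90 g/mol = 0.4673 mol
K: 18.27 g ÷ 39.10 g/mol = 0.4673 mol
O: 22.43 g ÷ 16.00 g/mol = 1.402 mol
Smallest is K at 0.4673 mol; normalising gives I 1.000, K 1.000, O 3.000
→ IKO3

IKO3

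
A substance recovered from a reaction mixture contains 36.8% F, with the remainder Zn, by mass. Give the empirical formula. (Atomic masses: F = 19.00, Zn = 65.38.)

F2Zn

Assume 100 g: 36.8 g F, 63.2 g Zn.
n(F) = 36.8/19.00 = 1.937, n(Zn) = 63.2/65.38 = 0.9667
Ratios (÷ 0.9667): F 2.004, Zn 1.000
→ F2Zn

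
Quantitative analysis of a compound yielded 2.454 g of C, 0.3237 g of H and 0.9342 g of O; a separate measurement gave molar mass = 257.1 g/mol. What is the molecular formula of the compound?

C14H22O4

Moles — C: 2.454 / 12.01 = 0.2043 mol; H: 0.3237 / 1.008 = 0.3211 mol; O: 0.9342 / 16.00 = 0.05839 mol
Ratios (÷ 0.05839): C 3.500, H 5.500, O 1.000
Multiply by 2: C 7.00, H 11.00, O 2.00 → C7H11O2
Empirical-formula mass = 127.16 g/mol
n = 257.1 / 127.16 = 2.02 ≈ 2
Molecular formula = (C7H11O2)×2 = C14H22O4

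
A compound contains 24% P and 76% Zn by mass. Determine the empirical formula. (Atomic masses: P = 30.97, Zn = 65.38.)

P2Zn3

Assume 100 g: 24 g P, 76 g Zn.
Moles — P: 24 / 30.97 = 0.7749 mol; Zn: 76 / 65.38 = 1.162 mol
Ratios (÷ 0.7749): P 1.000, Zn 1.500
Scaling by 2: P 2.00, Zn 3.00 → P2Zn3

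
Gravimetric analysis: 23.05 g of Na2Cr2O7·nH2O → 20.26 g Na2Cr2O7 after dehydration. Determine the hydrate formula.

Mass of water lost = 23.05 − 20.26 = 2.79 g → 2.79 / 18.02 = 0.1548 mol H2O
Molar mass of Na2Cr2O7 = 261.98 g/mol → mol Na2Cr2O7 = 20.26 / 261.98 = 0.07733
n = 0.1548 / 0.07733 = 2.00 ≈ 2 → Na2Cr2O7·2H2O

Na2Cr2O7·2H2O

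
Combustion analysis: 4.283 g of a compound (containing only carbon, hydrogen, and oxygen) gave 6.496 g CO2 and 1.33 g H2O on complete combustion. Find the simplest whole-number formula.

mol C = 6.496 / 44.01 = 0.1476; mass C = 0.1476 × 12.01 = 1.773 g
mol H = 2 × (1.33 / 18.02) = 0.1476; mass H = 0.1476 × 1.008 = 0.1488 g
mass O = 4.283 − (1.922) = 2.361 g → mol O = 0.1476
Ratios (÷ 0.1476): C 1.000, H 1.000, O 1.000
≈ 1:1:1 → CHO

CHO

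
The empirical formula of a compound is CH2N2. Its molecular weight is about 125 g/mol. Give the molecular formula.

Empirical-formula mass = 42.05 g/mol
n = 125 / 42.05 = 2.97 ≈ 3
Molecular formula = (CH2N2)3 = C3H6N6

C3H6N6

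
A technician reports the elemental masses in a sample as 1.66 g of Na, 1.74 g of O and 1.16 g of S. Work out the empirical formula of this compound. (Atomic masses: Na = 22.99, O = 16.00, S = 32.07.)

Moles — Na: 1.66 / 22.99 = 0.07221 mol; O: 1.74 / 16.00 = 0.1087 mol; S: 1.16 / 32.07 = 0.03617 mol
Ratios (÷ 0.03617): Na 1.996, O 3.007, S 1.000
→ Na2O3S

Na2O3S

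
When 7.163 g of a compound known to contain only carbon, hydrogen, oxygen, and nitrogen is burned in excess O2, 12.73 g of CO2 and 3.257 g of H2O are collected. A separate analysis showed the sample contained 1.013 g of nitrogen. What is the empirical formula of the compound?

C4H5NO2

mol C = 12.73 / 44.01 = 0.2893; mass C = 0.2893 × 12.01 = 3.474 g
mol H = 2 × (3.257 / 18.02) = 0.3615; mass H = 0.3615 × 1.008 = 0.3644 g
mol N = 1.013 / 14.01 = 0.07231
mass O = 7.163 − (4.851) = 2.312 g → mol O = 0.1445
Ratios (÷ 0.07231): C 4.000, H 4.999, N 1.000, O 1.998
Ratio ≈ 4:5:1:2, so the empirical formula is C4H5NO2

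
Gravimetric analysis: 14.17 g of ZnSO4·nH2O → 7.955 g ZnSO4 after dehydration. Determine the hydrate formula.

Mass of water lost = 14.17 − 7.955 = 6.215 g → 6.215 / 18.02 = 0.3449 mol H2O
Molar mass of ZnSO4 = 161.45 g/mol → mol ZnSO4 = 7.955 / 161.45 = 0.04927
n = 0.3449 / 0.04927 = 7.00 ≈ 7 → ZnSO4·7H2O

ZnSO4·7H2O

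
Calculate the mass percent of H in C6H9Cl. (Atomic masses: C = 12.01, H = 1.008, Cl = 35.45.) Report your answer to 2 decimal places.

Molar mass = 6(12.01) + 9(1.008) + 1(35.45) = 116.582 g/mol
Mass of H per mole = 9 × 1.008 = 9.072 g
% H = 9.072 / 116.582 × 100 = 7.78%

7.78%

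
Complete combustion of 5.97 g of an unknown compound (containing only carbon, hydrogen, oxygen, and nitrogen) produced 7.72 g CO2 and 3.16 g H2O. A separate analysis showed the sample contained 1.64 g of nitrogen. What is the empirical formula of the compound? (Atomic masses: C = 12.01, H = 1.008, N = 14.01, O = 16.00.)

mol C = 7.72 / 44.01 = 0.1754; mass C = 0.1754 × 12.01 = 2.107 g
mol H = 2 × (3.16 / 18.02) = 0.3507; mass H = 0.3507 × 1.008 = 0.3535 g
mol N = 1.64 / 14.01 = 0.1171
mass O = 5.97 − (4.100) = 1.870 g → mol O = 0.1169
Divide by the smallest (0.1169 mol O): C 1.501, H 3.001, N 1.002, O 1.000
×2: C 3.00, H 6.00, N 2.00, O 2.00 → C3H6N2O2

C3H6N2O2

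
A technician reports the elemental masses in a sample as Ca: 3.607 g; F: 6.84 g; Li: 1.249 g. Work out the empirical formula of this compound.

CaF4Li2

Moles — Ca: 3.607 / 40.08 = 0.09 mol; F: 6.84 / 19.00 = 0.36 mol; Li: 1.249 / 6.94 = 0.18 mol
Divide by the smallest (0.09 mol Ca): Ca 1.000, F 4.000, Li 2.000
→ CaF4Li2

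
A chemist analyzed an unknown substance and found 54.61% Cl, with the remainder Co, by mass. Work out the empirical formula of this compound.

Cl2Co

Assume 100 g: 54.61 g Cl, 45.39 g Co.
Moles — Cl: 54.61 / 35.45 = 1.54 mol; Co: 45.39 / 58.93 = 0.7702 mol
Smallest is Co at 0.7702 mol; normalising gives Cl 2.000, Co 1.000
→ Cl2Co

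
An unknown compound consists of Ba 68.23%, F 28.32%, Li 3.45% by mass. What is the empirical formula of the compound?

BaF3Li

Assume 100 g: 68.23 g Ba, 28.32 g F, 3.45 g Li.
Moles — Ba: 68.23 / 137.33 = 0.4968 mol; F: 28.32 / 19.00 = 1.491 mol; Li: 3.45 / 6.94 = 0.4971 mol
Smallest is Ba at 0.4968 mol; normalising gives Ba 1.000, F 3.000, Li 1.001
Ratio ≈ 1:3:1, so the empirical formula is BaF3Li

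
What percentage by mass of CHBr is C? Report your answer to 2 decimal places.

Molar mass = 1(12.01) + 1(1.008) + 1(79.90) = 92.918 g/mol
Mass of C per mole = 1 × 12.01 = 12.010 g
% C = 12.010 / 92.918 × 100 = 12.93%

12.93%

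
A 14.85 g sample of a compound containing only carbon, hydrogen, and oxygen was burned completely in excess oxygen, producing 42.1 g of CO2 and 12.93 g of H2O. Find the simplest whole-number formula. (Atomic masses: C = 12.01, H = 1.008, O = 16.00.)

mol C = 42.1 / 44.01 = 0.9566; mass C = 0.9566 × 12.01 = 11.49 g
mol H = 2 × (12.93 / 18.02) = 1.435; mass H = 1.435 × 1.008 = 1.447 g
mass O = 14.85 − (12.94) = 1.915 g → mol O = 0.1197
Ratios (÷ 0.1197): C 7.994, H 11.992, O 1.000
→ C8H12O

C8H12O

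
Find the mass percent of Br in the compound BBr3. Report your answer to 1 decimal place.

Molar mass = 1(10.81) + 3(79.90) = 250.510 g/mol
Mass of Br per mole = 3 × 79.90 = 239.700 g
% Br = 239.700 / 250.510 × 100 = 95.7%

95.7%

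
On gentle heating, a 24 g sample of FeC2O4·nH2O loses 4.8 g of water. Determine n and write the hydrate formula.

Mass of anhydrous FeC2O4 = 24 − 4.8 = 19.2 g
mol H2O = 4.8 / 18.02 = 0.2664
Molar mass of FeC2O4 = 143.87 g/mol → mol FeC2O4 = 19.2 / 143.87 = 0.1335
n = 0.2664 / 0.1335 = 2.00 ≈ 2 → FeC2O4·2H2O

FeC2O4·2H2O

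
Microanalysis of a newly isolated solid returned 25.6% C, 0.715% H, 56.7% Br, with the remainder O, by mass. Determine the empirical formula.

Assume 100 g: 25.6 g C, 0.715 g H, 56.7 g Br, 16.98 g O.
C: 25.6 g ÷ 12.01 g/mol = 2.132 mol
H: 0.715 g ÷ 1.008 g/mol = 0.7093 mol
Br: 56.7 g ÷ 79.90 g/mol = 0.7096 mol
O: 16.98 g ÷ 16.00 g/mol = 1.061 mol
Smallest is H at 0.7093 mol; normalising gives C 3.005, H 1.000, Br 1.000, O 1.496
Multiply by 2: C 6.01, H 2.00, Br 2.00, O 2.99 → C6H2Br2O3

C6H2Br2O3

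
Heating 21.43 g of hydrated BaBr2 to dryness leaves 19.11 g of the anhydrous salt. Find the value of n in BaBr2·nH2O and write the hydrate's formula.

Mass of water lost = 21.43 − 19.11 = 2.32 g → 2.32 / 18.02 = 0.1287 mol H2O
Molar mass of BaBr2 = 297.13 g/mol → mol BaBr2 = 19.11 / 297.13 = 0.06432
n = 0.1287 / 0.06432 = 2.00 ≈ 2 → BaBr2·2H2O

BaBr2·2H2O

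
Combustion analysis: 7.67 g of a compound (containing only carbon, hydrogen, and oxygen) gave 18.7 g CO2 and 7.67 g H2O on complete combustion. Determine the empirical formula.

mol C = 18.7 / 44.01 = 0.4249; mass C = 0.4249 × 12.01 = 5.103 g
mol H = 2 × (7.67 / 18.02) = 0.8513; mass H = 0.8513 × 1.008 = 0.8581 g
mass O = 7.67 − (5.961) = 1.709 g → mol O = 0.1068
Ratios (÷ 0.1068): C 3.978, H 7.971, O 1.000
Ratio ≈ 4:8:1, so the empirical formula is C4H8O

C4H8O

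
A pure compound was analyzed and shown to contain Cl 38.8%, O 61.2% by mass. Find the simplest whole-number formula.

Cl2O7

Assume 100 g: 38.8 g Cl, 61.2 g O.
Cl: 38.8 g ÷ 35.45 g/mol = 1.094 mol
O: 61.2 g ÷ 16.00 g/mol = 3.825 mol
Ratios (÷ 1.094): Cl 1.000, O 3.495
Scaling by 2: Cl 2.00, O 6.99 → Cl2O7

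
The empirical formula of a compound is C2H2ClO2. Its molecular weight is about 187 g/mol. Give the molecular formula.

Empirical-formula mass = 93.49 g/mol
n = 187 / 93.49 = 2.00 ≈ 2
Molecular formula = (C2H2ClO2)2 = C4H4Cl2O4

C4H4Cl2O4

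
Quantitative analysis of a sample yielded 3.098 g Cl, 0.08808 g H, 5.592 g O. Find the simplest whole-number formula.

Moles — Cl: 3.098 / 35.45 = 0.08739 mol; H: 0.08808 / 1.008 = 0.08738 mol; O: 5.592 / 16.00 = 0.3495 mol
Smallest is H at 0.08738 mol; normalising gives Cl 1.000, H 1.000, O 4.000
Ratio ≈ 1:1:4, so the empirical formula is ClHO4

ClHO4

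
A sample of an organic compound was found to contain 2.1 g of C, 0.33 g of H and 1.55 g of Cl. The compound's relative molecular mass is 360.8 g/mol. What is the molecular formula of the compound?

C: 2.1 g ÷ 12.01 g/mol = 0.1749 mol
H: 0.33 g ÷ 1.008 g/mol = 0.3274 mol
Cl: 1.55 g ÷ 35.45 g/mol = 0.04372 mol
Ratios (÷ 0.04372): C 3.999, H 7.488, Cl 1.000
×2: C 8.00, H 14.98, Cl 2.00 → C8H15Cl2
Empirical-formula mass = 182.10 g/mol
n = 360.8 / 182.10 = 1.98 ≈ 2
Molecular formula = (C8H15Cl2)×2 = C16H30Cl4

C16H30Cl4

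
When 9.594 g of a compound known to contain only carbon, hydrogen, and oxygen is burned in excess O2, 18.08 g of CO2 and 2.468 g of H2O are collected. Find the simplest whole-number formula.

C3H2O2

mol C = 18.08 / 44.01 = 0.4108; mass C = 0.4108 × 12.01 = 4.934 g
mol H = 2 × (2.468 / 18.02) = 0.2739; mass H = 0.2739 × 1.008 = 0.2761 g
mass O = 9.594 − (5.210) = 4.384 g → mol O = 0.2740
Divide by the smallest (0.2739 mol H): C 1.500, H 1.000, O 1.000
Multiply by 2: C 3.00, H 2.00, O 2.00 → C3H2O2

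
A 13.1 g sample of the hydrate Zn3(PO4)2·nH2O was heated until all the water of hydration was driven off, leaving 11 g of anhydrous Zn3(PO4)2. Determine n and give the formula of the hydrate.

Zn3(PO4)2·4H2O

Mass of water lost = 13.1 − 11 = 2.1 g → 2.1 / 18.02 = 0.1165 mol H2O
Molar mass of Zn3(PO4)2 = 386.08 g/mol → mol Zn3(PO4)2 = 11 / 386.08 = 0.02849
n = 0.1165 / 0.02849 = 4.09 ≈ 4 → Zn3(PO4)2·4H2O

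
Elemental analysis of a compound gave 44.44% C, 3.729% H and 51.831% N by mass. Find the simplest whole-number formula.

Assume 100 g: 44.44 g C, 3.729 g H, 51.831 g N.
n(C) = 44.44/12.01 = 3.7, n(H) = 3.729/1.008 = 3.699, n(N) = 51.831/14.01 = 3.7
Divide by the smallest (3.699 mol H): C 1.000, H 1.000, N 1.000
→ CHN

CHN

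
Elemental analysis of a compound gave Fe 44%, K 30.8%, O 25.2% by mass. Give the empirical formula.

Assume 100 g: 44 g Fe, 30.8 g K, 25.2 g O.
Moles — Fe: 44 / 55.85 = 0.7878 mol; K: 30.8 / 39.10 = 0.7877 mol; O: 25.2 / 16.00 = 1.575 mol
Ratios (÷ 0.7877): Fe 1.000, K 1.000, O 1.999
Ratio ≈ 1:1:2, so the empirical formula is FeKO2

FeKO2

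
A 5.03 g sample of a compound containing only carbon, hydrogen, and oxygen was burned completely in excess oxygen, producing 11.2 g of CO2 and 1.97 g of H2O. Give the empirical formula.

C7H6O3

mol C = 11.2 / 44.01 = 0.2545; mass C = 0.2545 × 12.01 = 3.056 g
mol H = 2 × (1.97 / 18.02) = 0.2186; mass H = 0.2186 × 1.008 = 0.2204 g
mass O = 5.03 − (3.277) = 1.753 g → mol O = 0.1096
Smallest is O at 0.1096 mol; normalising gives C 2.322, H 1.995, O 1.000
×3: C 6.97, H 5.99, O 3.00 → C7H6O3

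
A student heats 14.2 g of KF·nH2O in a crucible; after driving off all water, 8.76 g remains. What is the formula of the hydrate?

KF·2H2O

Mass of water lost = 14.2 − 8.76 = 5.44 g → 5.44 / 18.02 = 0.3019 mol H2O
Molar mass of KF = 58.10 g/mol → mol KF = 8.76 / 58.10 = 0.1508
n = 0.3019 / 0.1508 = 2.00 ≈ 2 → KF·2H2O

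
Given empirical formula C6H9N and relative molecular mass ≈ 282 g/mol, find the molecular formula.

Empirical-formula mass = 95.14 g/mol
n = 282 / 95.14 = 2.96 ≈ 3
Molecular formula = (C6H9N)3 = C18H27N3

C18H27N3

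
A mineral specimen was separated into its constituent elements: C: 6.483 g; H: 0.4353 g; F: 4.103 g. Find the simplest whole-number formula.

C: 6.483 g ÷ 12.01 g/mol = 0.5398 mol
H: 0.4353 g ÷ 1.008 g/mol = 0.4318 mol
F: 4.103 g ÷ 19.00 g/mol = 0.2159 mol
Smallest is F at 0.2159 mol; normalising gives C 2.500, H 2.000, F 1.000
×2: C 5.00, H 4.00, F 2.00 → C5H4F2

C5H4F2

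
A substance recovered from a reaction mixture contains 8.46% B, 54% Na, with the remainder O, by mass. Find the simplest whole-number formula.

BNa3O3

Assume 100 g: 8.46 g B, 54 g Na, 37.54 g O.
n(B) = 8.46/10.81 = 0.7826, n(Na) = 54/22.99 = 2.349, n(O) = 37.54/16.00 = 2.346
Divide by the smallest (0.7826 mol B): B 1.000, Na 3.001, O 2.998
→ BNa3O3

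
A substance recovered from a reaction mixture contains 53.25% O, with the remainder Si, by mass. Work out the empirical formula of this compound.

Assume 100 g: 53.25 g O, 46.75 g Si.
n(O) = 53.25/16.00 = 3.328, n(Si) = 46.75/28.09 = 1.664
Smallest is Si at 1.664 mol; normalising gives O 2.000, Si 1.000
→ O2Si

O2Si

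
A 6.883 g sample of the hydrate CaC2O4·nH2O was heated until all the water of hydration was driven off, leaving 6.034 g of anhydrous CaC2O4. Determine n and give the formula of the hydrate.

CaC2O4·H2O

Mass of water lost = 6.883 − 6.034 = 0.849 g → 0.849 / 18.02 = 0.04711 mol H2O
Molar mass of CaC2O4 = 128.10 g/mol → mol CaC2O4 = 6.034 / 128.10 = 0.0471
n = 0.04711 / 0.0471 = 1.00 ≈ 1 → CaC2O4·H2O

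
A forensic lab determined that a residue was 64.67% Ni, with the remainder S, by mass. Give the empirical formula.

NiS

Assume 100 g: 64.67 g Ni, 35.33 g S.
Ni: 64.67 g ÷ 58.69 g/mol = 1.102 mol
S: 35.33 g ÷ 32.07 g/mol = 1.102 mol
Ratios (÷ 1.102): Ni 1.000, S 1.000
→ NiS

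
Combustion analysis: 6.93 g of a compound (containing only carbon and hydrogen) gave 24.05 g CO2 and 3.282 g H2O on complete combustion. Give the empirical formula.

C3H2

mol C = 24.05 / 44.01 = 0.5465; mass C = 0.5465 × 12.01 = 6.563 g
mol H = 2 × (3.282 / 18.02) = 0.3643; mass H = 0.3643 × 1.008 = 0.3672 g
Smallest is H at 0.3643 mol; normalising gives C 1.500, H 1.000
Scaling by 2: C 3.00, H 2.00 → C3H2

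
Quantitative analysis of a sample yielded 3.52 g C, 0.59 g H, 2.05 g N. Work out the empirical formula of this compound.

C: 3.52 g ÷ 12.01 g/mol = 0.2931 mol
H: 0.59 g ÷ 1.008 g/mol = 0.5853 mol
N: 2.05 g ÷ 14.01 g/mol = 0.1463 mol
Divide by the smallest (0.1463 mol N): C 2.003, H 4.000, N 1.000
→ C2H4N

C2H4N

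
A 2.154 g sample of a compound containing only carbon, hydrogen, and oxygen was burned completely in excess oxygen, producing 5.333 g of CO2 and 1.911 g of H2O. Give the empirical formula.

C4H7O

mol C = 5.333 / 44.01 = 0.1212; mass C = 0.1212 × 12.01 = 1.455 g
mol H = 2 × (1.911 / 18.02) = 0.2121; mass H = 0.2121 × 1.008 = 0.2138 g
mass O = 2.154 − (1.669) = 0.4849 g → mol O = 0.03030
Smallest is O at 0.0303 mol; normalising gives C 3.999, H 6.999, O 1.000
≈ 4:7:1 → C4H7O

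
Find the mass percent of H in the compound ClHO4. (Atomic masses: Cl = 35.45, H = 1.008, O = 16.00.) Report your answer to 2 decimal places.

Molar mass = 1(35.45) + 1(1.008) + 4(16.00) = 100.458 g/mol
Mass of H per mole = 1 × 1.008 = 1.008 g
% H = 1.008 / 100.458 × 100 = 1.00%

1.00%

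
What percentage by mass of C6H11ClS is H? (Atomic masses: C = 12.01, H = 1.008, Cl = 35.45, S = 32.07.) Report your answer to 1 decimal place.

Molar mass = 6(12.01) + 11(1.008) + 1(35.45) + 1(32.07) = 150.668 g/mol
Mass of H per mole = 11 × 1.008 = 11.088 g
% H = 11.088 / 150.668 × 100 = 7.4%

7.4%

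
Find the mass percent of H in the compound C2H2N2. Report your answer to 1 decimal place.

Molar mass = 2(12.01) + 2(1.008) + 2(14.01) = 54.056 g/mol
Mass of H per mole = 2 × 1.008 = 2.016 g
% H = 2.016 / 54.056 × 100 = 3.7%

3.7%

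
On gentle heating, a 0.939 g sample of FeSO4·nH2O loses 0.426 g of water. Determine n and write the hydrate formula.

FeSO4·7H2O

Mass of anhydrous FeSO4 = 0.939 − 0.426 = 0.513 g
mol H2O = 0.426 / 18.02 = 0.02364
Molar mass of FeSO4 = 151.92 g/mol → mol FeSO4 = 0.513 / 151.92 = 0.003377
n = 0.02364 / 0.003377 = 7.00 ≈ 7 → FeSO4·7H2O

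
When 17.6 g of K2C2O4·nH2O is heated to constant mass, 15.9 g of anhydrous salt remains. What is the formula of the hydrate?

Mass of water lost = 17.6 − 15.9 = 1.7 g → 1.7 / 18.02 = 0.09434 mol H2O
Molar mass of K2C2O4 = 166.22 g/mol → mol K2C2O4 = 15.9 / 166.22 = 0.09566
n = 0.09434 / 0.09566 = 0.99 ≈ 1 → K2C2O4·H2O

K2C2O4·H2O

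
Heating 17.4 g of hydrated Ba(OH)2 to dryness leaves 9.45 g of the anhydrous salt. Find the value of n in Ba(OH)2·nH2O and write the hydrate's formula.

Mass of water lost = 17.4 − 9.45 = 7.95 g → 7.95 / 18.02 = 0.4412 mol H2O
Molar mass of Ba(OH)2 = 171.35 g/mol → mol Ba(OH)2 = 9.45 / 171.35 = 0.05515
n = 0.4412 / 0.05515 = 8.00 ≈ 8 → Ba(OH)2·8H2O

Ba(OH)2·8H2O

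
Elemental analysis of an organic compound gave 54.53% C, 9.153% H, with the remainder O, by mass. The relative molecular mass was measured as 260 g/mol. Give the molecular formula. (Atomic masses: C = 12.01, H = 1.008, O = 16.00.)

C12H24O6

Assume 100 g: 54.53 g C, 9.153 g H, 36.317 g O.
C: 54.53 g ÷ 12.01 g/mol = 4.54 mol
H: 9.153 g ÷ 1.008 g/mol = 9.08 mol
O: 36.317 g ÷ 16.00 g/mol = 2.27 mol
Ratios (÷ 2.27): C 2.000, H 4.000, O 1.000
→ C2H4O
Empirical-formula mass = 44.05 g/mol
n = 260 / 44.05 = 5.90 ≈ 6
Molecular formula = (C2H4O)×6 = C12H24O6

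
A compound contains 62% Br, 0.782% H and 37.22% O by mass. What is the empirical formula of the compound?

BrHO3

Assume 100 g: 62 g Br, 0.782 g H, 37.22 g O.
Moles — Br: 62 / 79.90 = 0.776 mol; H: 0.782 / 1.008 = 0.7758 mol; O: 37.22 / 16.00 = 2.326 mol
Ratios (÷ 0.7758): Br 1.000, H 1.000, O 2.999
Ratio ≈ 1:1:3, so the empirical formula is BrHO3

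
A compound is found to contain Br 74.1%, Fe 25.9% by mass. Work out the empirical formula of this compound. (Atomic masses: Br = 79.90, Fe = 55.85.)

Assume 100 g: 74.1 g Br, 25.9 g Fe.
n(Br) = 74.1/79.90 = 0.9274, n(Fe) = 25.9/55.85 = 0.4637
Divide by the smallest (0.4637 mol Fe): Br 2.000, Fe 1.000
Ratio ≈ 2:1, so the empirical formula is Br2Fe

Br2Fe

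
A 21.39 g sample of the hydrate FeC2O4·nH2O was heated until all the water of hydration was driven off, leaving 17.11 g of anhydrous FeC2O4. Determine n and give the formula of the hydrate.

FeC2O4·2H2O

Mass of water lost = 21.39 − 17.11 = 4.28 g → 4.28 / 18.02 = 0.2375 mol H2O
Molar mass of FeC2O4 = 143.87 g/mol → mol FeC2O4 = 17.11 / 143.87 = 0.1189
n = 0.2375 / 0.1189 = 2.00 ≈ 2 → FeC2O4·2H2O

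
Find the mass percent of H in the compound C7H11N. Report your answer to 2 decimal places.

Molar mass = 7(12.01) + 11(1.008) + 1(14.01) = 109.168 g/mol
Mass of H per mole = 11 × 1.008 = 11.088 g
% H = 11.088 / 109.168 × 100 = 10.16%

10.16%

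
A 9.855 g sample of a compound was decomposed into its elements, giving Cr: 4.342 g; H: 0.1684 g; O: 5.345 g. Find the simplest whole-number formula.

CrH2O4

Cr: 4.342 g ÷ 52.00 g/mol = 0.0835 mol
H: 0.1684 g ÷ 1.008 g/mol = 0.1671 mol
O: 5.345 g ÷ 16.00 g/mol = 0.3341 mol
Ratios (÷ 0.0835): Cr 1.000, H 2.001, O 4.001
≈ 1:2:4 → CrH2O4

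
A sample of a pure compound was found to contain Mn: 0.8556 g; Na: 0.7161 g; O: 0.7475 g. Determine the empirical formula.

n(Mn) = 0.8556/54.94 = 0.01557, n(Na) = 0.7161/22.99 = 0.03115, n(O) = 0.7475/16.00 = 0.04672
Smallest is Mn at 0.01557 mol; normalising gives Mn 1.000, Na 2.000, O 3.000
→ MnNa2O3

MnNa2O3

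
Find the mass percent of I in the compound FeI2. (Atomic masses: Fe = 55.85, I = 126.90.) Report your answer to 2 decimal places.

81.96%

Molar mass = 1(55.85) + 2(126.90) = 309.650 g/mol
Mass of I per mole = 2 × 126.90 = 253.800 g
% I = 253.800 / 309.650 × 100 = 81.96%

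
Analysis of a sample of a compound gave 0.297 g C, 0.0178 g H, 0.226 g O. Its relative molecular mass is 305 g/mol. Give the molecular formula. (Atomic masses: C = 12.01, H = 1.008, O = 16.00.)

C14H10O8

Moles — C: 0.297 / 12.01 = 0.02473 mol; H: 0.0178 / 1.008 = 0.01766 mol; O: 0.226 / 16.00 = 0.01413 mol
Smallest is O at 0.01413 mol; normalising gives C 1.751, H 1.250, O 1.000
Multiply by 4: C 7.00, H 5.00, O 4.00 → C7H5O4
Empirical-formula mass = 153.11 g/mol
n = 305 / 153.11 = 1.99 ≈ 2
Molecular formula = (C7H5O4)×2 = C14H10O8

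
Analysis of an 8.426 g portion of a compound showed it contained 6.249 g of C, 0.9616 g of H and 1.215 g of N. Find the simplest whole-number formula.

C6H11N

Moles — C: 6.249 / 12.01 = 0.5203 mol; H: 0.9616 / 1.008 = 0.954 mol; N: 1.215 / 14.01 = 0.08672 mol
Divide by the smallest (0.08672 mol N): C 6.000, H 11.000, N 1.000
≈ 6:11:1 → C6H11N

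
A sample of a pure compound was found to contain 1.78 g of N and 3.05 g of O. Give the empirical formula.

Moles — N: 1.78 / 14.01 = 0.1271 mol; O: 3.05 / 16.00 = 0.1906 mol
Divide by the smallest (0.1271 mol N): N 1.000, O 1.500
Scaling by 2: N 2.00, O 3.00 → N2O3

N2O3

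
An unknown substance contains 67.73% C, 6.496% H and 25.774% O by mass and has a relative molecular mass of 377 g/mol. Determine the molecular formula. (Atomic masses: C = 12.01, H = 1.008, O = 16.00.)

Assume 100 g: 67.73 g C, 6.496 g H, 25.774 g O.
C: 67.73 g ÷ 12.01 g/mol = 5.639 mol
H: 6.496 g ÷ 1.008 g/mol = 6.444 mol
O: 25.774 g ÷ 16.00 g/mol = 1.611 mol
Smallest is O at 1.611 mol; normalising gives C 3.501, H 4.001, O 1.000
×2: C 7.00, H 8.00, O 2.00 → C7H8O2
Empirical-formula mass = 124.13 g/mol
n = 377 / 124.13 = 3.04 ≈ 3
Molecular formula = (C7H8O2)×3 = C21H24O6

C21H24O6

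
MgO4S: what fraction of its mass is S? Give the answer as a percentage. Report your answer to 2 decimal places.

Molar mass = 1(24.31) + 4(16.00) + 1(32.07) = 120.380 g/mol
Mass of S per mole = 1 × 32.07 = 32.070 g
% S = 32.070 / 120.380 × 100 = 26.64%

26.64%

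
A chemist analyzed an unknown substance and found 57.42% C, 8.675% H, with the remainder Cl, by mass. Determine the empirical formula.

Assume 100 g: 57.42 g C, 8.675 g H, 33.905 g Cl.
n(C) = 57.42/12.01 = 4.781, n(H) = 8.675/1.008 = 8.606, n(Cl) = 33.905/35.45 = 0.9564
Ratios (÷ 0.9564): C 4.999, H 8.998, Cl 1.000
Ratio ≈ 5:9:1, so the empirical formula is C5H9Cl

C5H9Cl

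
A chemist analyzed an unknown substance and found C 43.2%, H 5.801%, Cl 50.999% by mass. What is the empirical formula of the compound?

C5H8Cl2

Assume 100 g: 43.2 g C, 5.801 g H, 50.999 g Cl.
n(C) = 43.2/12.01 = 3.597, n(H) = 5.801/1.008 = 5.755, n(Cl) = 50.999/35.45 = 1.439
Smallest is Cl at 1.439 mol; normalising gives C 2.500, H 4.000, Cl 1.000
Scaling by 2: C 5.00, H 8.00, Cl 2.00 → C5H8Cl2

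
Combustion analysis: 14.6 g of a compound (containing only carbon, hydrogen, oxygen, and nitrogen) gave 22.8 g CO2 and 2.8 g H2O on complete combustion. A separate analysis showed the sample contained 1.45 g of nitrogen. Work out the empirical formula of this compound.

C5H3NO4

mol C = 22.8 / 44.01 = 0.5181; mass C = 0.5181 × 12.01 = 6.222 g
mol H = 2 × (2.8 / 18.02) = 0.3108; mass H = 0.3108 × 1.008 = 0.3133 g
mol N = 1.45 / 14.01 = 0.1035
mass O = 14.6 − (7.985) = 6.615 g → mol O = 0.4134
Ratios (÷ 0.1035): C 5.006, H 3.003, N 1.000, O 3.995
≈ 5:3:1:4 → C5H3NO4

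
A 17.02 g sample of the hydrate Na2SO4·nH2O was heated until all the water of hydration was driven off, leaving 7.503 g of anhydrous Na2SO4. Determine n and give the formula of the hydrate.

Mass of water lost = 17.02 − 7.503 = 9.517 g → 9.517 / 18.02 = 0.5281 mol H2O
Molar mass of Na2SO4 = 142.05 g/mol → mol Na2SO4 = 7.503 / 142.05 = 0.05282
n = 0.5281 / 0.05282 = 10.00 ≈ 10 → Na2SO4·10H2O

Na2SO4·10H2O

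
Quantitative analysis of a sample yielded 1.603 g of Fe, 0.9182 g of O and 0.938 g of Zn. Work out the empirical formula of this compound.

Fe2O4Zn

Fe: 1.603 g ÷ 55.85 g/mol = 0.0287 mol
O: 0.9182 g ÷ 16.00 g/mol = 0.05739 mol
Zn: 0.938 g ÷ 65.38 g/mol = 0.01435 mol
Divide by the smallest (0.01435 mol Zn): Fe 2.001, O 4.000, Zn 1.000
≈ 2:4:1 → Fe2O4Zn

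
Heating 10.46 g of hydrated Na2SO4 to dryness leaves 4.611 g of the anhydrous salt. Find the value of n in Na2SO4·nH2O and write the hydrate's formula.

Na2SO4·10H2O

Mass of water lost = 10.46 − 4.611 = 5.849 g → 5.849 / 18.02 = 0.3246 mol H2O
Molar mass of Na2SO4 = 142.05 g/mol → mol Na2SO4 = 4.611 / 142.05 = 0.03246
n = 0.3246 / 0.03246 = 10.00 ≈ 10 → Na2SO4·10H2O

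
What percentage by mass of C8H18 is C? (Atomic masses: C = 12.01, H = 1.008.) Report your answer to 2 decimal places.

84.12%

Molar mass = 8(12.01) + 18(1.008) = 114.224 g/mol
Mass of C per mole = 8 × 12.01 = 96.080 g
% C = 96.080 / 114.224 × 100 = 84.12%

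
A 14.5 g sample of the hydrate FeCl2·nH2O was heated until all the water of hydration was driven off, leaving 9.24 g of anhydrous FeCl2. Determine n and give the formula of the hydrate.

Mass of water lost = 14.5 − 9.24 = 5.26 g → 5.26 / 18.02 = 0.2919 mol H2O
Molar mass of FeCl2 = 126.75 g/mol → mol FeCl2 = 9.24 / 126.75 = 0.0729
n = 0.2919 / 0.0729 = 4.00 ≈ 4 → FeCl2·4H2O

FeCl2·4H2O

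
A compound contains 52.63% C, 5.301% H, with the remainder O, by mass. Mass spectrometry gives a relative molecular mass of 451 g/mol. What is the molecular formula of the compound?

C20H24O12

Assume 100 g: 52.63 g C, 5.301 g H, 42.069 g O.
C: 52.63 g ÷ 12.01 g/mol = 4.382 mol
H: 5.301 g ÷ 1.008 g/mol = 5.259 mol
O: 42.069 g ÷ 16.00 g/mol = 2.629 mol
Ratios (÷ 2.629): C 1.667, H 2.000, O 1.000
Scaling by 3: C 5.00, H 6.00, O 3.00 → C5H6O3
Empirical-formula mass = 114.10 g/mol
n = 451 / 114.10 = 3.95 ≈ 4
Molecular formula = (C5H6O3)×4 = C20H24O12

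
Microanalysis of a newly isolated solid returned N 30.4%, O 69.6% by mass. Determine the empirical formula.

NO2

Assume 100 g: 30.4 g N, 69.6 g O.
n(N) = 30.4/14.01 = 2.17, n(O) = 69.6/16.00 = 4.35
Smallest is N at 2.17 mol; normalising gives N 1.000, O 2.005
Ratio ≈ 1:2, so the empirical formula is NO2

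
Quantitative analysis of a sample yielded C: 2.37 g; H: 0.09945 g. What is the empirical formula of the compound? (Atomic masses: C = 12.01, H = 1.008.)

C2H

C: 2.37 g ÷ 12.01 g/mol = 0.1973 mol
H: 0.09945 g ÷ 1.008 g/mol = 0.09866 mol
Ratios (÷ 0.09866): C 2.000, H 1.000
Ratio ≈ 2:1, so the empirical formula is C2H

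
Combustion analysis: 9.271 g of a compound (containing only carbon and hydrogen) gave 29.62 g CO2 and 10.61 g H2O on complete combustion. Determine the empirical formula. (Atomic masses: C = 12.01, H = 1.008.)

mol C = 29.62 / 44.01 = 0.6730; mass C = 0.6730 × 12.01 = 8.083 g
mol H = 2 × (10.61 / 18.02) = 1.178; mass H = 1.178 × 1.008 = 1.187 g
Ratios (÷ 0.673): C 1.000, H 1.750
×4: C 4.00, H 7.00 → C4H7

C4H7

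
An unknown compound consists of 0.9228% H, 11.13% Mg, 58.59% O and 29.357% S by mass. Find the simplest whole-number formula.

H2MgO8S2

Assume 100 g: 0.9228 g H, 11.13 g Mg, 58.59 g O, 29.357 g S.
Moles — H: 0.9228 / 1.008 = 0.9155 mol; Mg: 11.13 / 24.31 = 0.4578 mol; O: 58.59 / 16.00 = 3.662 mol; S: 29.357 / 32.07 = 0.9154 mol
Smallest is Mg at 0.4578 mol; normalising gives H 2.000, Mg 1.000, O 7.998, S 1.999
→ H2MgO8S2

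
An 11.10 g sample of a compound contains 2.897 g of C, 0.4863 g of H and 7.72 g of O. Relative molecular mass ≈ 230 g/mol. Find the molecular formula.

n(C) = 2.897/12.01 = 0.2412, n(H) = 0.4863/1.008 = 0.4824, n(O) = 7.72/16.00 = 0.4825
Divide by the smallest (0.2412 mol C): C 1.000, H 2.000, O 2.000
→ CH2O2
Empirical-formula mass = 46.03 g/mol
n = 230 / 46.03 = 5.00 ≈ 5
Molecular formula = (CH2O2)×5 = C5H10O10

C5H10O10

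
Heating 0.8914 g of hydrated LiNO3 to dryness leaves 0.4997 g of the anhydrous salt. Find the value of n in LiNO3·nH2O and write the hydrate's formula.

LiNO3·3H2O

Mass of water lost = 0.8914 − 0.4997 = 0.3917 g → 0.3917 / 18.02 = 0.02174 mol H2O
Molar mass of LiNO3 = 68.95 g/mol → mol LiNO3 = 0.4997 / 68.95 = 0.007247
n = 0.02174 / 0.007247 = 3.00 ≈ 3 → LiNO3·3H2O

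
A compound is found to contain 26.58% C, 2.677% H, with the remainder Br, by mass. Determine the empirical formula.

C5H6Br2

Assume 100 g: 26.58 g C, 2.677 g H, 70.743 g Br.
C: 26.58 g ÷ 12.01 g/mol = 2.213 mol
H: 2.677 g ÷ 1.008 g/mol = 2.656 mol
Br: 70.743 g ÷ 79.90 g/mol = 0.8854 mol
Divide by the smallest (0.8854 mol Br): C 2.500, H 3.000, Br 1.000
Scaling by 2: C 5.00, H 6.00, Br 2.00 → C5H6Br2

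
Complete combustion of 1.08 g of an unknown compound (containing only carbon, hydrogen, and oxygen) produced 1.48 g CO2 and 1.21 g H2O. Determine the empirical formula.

CH4O

mol C = 1.48 / 44.01 = 0.03363; mass C = 0.03363 × 12.01 = 0.4039 g
mol H = 2 × (1.21 / 18.02) = 0.1343; mass H = 0.1343 × 1.008 = 0.1354 g
mass O = 1.08 − (0.5393) = 0.5407 g → mol O = 0.03380
Ratios (÷ 0.03363): C 1.000, H 3.993, O 1.005
→ CH4O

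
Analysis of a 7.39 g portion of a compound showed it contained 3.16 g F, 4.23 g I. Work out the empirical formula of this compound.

F5I

Moles — F: 3.16 / 19.00 = 0.1663 mol; I: 4.23 / 126.90 = 0.03333 mol
Smallest is I at 0.03333 mol; normalising gives F 4.989, I 1.000
→ F5I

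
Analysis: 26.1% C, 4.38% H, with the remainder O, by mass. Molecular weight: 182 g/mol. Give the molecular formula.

C4H8O8

Assume 100 g: 26.1 g C, 4.38 g H, 69.52 g O.
Moles — C: 26.1 / 12.01 = 2.173 mol; H: 4.38 / 1.008 = 4.345 mol; O: 69.52 / 16.00 = 4.345 mol
Ratios (÷ 2.173): C 1.000, H 1.999, O 1.999
Ratio ≈ 1:2:2, so the empirical formula is CH2O2
Empirical-formula mass = 46.03 g/mol
n = 182 / 46.03 = 3.95 ≈ 4
Molecular formula = (CH2O2)×4 = C4H8O8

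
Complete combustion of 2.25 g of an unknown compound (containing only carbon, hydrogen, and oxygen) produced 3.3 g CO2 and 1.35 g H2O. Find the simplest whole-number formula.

mol C = 3.3 / 44.01 = 0.07498; mass C = 0.07498 × 12.01 = 0.9005 g
mol H = 2 × (1.35 / 18.02) = 0.1498; mass H = 0.1498 × 1.008 = 0.1510 g
mass O = 2.25 − (1.052) = 1.198 g → mol O = 0.07490
Ratios (÷ 0.0749): C 1.001, H 2.000, O 1.000
→ CH2O

CH2O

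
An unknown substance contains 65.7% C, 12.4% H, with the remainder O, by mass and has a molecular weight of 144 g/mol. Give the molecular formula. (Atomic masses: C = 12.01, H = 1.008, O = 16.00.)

Assume 100 g: 65.7 g C, 12.4 g H, 21.9 g O.
n(C) = 65.7/12.01 = 5.47, n(H) = 12.4/1.008 = 12.3, n(O) = 21.9/16.00 = 1.369
Smallest is O at 1.369 mol; normalising gives C 3.997, H 8.987, O 1.000
Ratio ≈ 4:9:1, so the empirical formula is C4H9O
Empirical-formula mass = 73.11 g/mol
n = 144 / 73.11 = 1.97 ≈ 2
Molecular formula = (C4H9O)×2 = C8H18O2

C8H18O2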